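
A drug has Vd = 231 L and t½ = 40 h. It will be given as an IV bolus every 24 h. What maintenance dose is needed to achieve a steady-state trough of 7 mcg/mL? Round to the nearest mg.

834 mg

τ/t½ = 24/40 ≈ 0.6, so f = (1/2)^(24/40) ≈ 0.659754.
Cmin,ss = (D/Vd)·f/(1−f), so D = Cmin,ss·Vd·(1−f)/f.
D = 7 × 231 × (1−f)/f ≈ 7 × 231 × 0.51572 ≈ 833.92 mg.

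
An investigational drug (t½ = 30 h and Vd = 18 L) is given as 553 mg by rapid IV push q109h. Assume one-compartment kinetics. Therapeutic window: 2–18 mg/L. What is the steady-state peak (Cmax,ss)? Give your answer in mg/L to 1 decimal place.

k = ln2/t½ = ln2/30 ≈ 0.023105 h⁻¹; fraction remaining f = e^(−kτ) = e^(−0.023105×109) ≈ 0.0806.
Accumulation ratio R = 1/(1 − f) ≈ 1/0.9194 ≈ 1.0877.
Each bolus raises the concentration by D/Vd = 553/18 ≈ 30.722 mg/L.
Steady-state peak Cmax,ss = C₀·R ≈ 30.722 × 1.0877 ≈ 33.416 mg/L.
Peak 33.4 mg/L vs MTC 18 mg/L: exceeds toxic threshold.

33.4 mg/L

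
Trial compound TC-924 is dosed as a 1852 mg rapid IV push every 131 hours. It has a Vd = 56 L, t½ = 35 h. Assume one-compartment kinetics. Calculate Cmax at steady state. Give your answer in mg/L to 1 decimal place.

Over one 131-h interval, 131/35 ≈ 3.7429 half-lives elapse, leaving f ≈ 0.0747 of each dose.
At steady state, accumulation factor R = 1/(1 − e^(−kτ)) ≈ 1.0807.
Single-dose peak C₀ = D/Vd = 1852/56 ≈ 33.071 mg/L.
Steady-state peak Cmax,ss = C₀·R ≈ 33.071 × 1.0807 ≈ 35.740 mg/L.

35.7 mg/L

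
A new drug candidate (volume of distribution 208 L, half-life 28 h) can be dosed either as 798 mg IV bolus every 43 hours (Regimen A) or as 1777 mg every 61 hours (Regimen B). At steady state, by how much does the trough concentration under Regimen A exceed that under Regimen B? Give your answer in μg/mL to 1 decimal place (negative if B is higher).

Regimen A: f = (1/2)^(43/28) ≈ 0.3449; Cmin,ss = (798/208)·f/(1−f) ≈ 2.020 μg/mL.
Regimen B: f = (1/2)^(61/28) ≈ 0.2209; Cmin,ss = (1777/208)·f/(1−f) ≈ 2.422 μg/mL.
Difference ≈ 2.020 − 2.422 ≈ -0.402 μg/mL.

-0.4 μg/mL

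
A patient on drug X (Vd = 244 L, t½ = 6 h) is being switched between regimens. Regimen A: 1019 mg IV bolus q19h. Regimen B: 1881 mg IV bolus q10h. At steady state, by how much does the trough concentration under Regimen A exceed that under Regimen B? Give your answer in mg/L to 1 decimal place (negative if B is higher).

-3.0 mg/L

Regimen A: f = (1/2)^(19/6) ≈ 0.1114; Cmin,ss = (1019/244)·f/(1−f) ≈ 0.524 mg/L.
Regimen B: f = (1/2)^(10/6) ≈ 0.3150; Cmin,ss = (1881/244)·f/(1−f) ≈ 3.545 mg/L.
Difference ≈ 0.524 − 3.545 ≈ -3.021 mg/L.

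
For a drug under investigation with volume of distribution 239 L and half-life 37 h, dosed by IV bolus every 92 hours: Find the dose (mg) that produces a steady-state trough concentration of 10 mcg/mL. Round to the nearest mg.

11004 mg

τ/t½ = 92/37 ≈ 2.4865, so f = (1/2)^(92/37) ≈ 0.178440.
Cmin,ss = (D/Vd)·f/(1−f), so D = Cmin,ss·Vd·(1−f)/f.
D = 10 × 239 × (1−f)/f ≈ 10 × 239 × 4.60412 ≈ 11003.85 mg.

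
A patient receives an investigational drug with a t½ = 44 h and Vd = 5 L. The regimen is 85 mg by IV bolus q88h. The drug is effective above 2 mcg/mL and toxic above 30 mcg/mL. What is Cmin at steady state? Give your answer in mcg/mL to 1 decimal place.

5.7 mcg/mL

τ = 88 h = 2 half-lives, so f = (1/2)^2 = 0.25.
Accumulation ratio R = 1/(1 − f) = 1/0.75 = 4/3.
Single-dose peak C₀ = D/Vd = 85/5 = 17 mcg/mL.
Steady-state peak Cmax,ss = C₀·R = 17 × 4/3 ≈ 22.667 mcg/mL.
Steady-state trough Cmin,ss = Cmax,ss·f ≈ 22.667 × 0.25 ≈ 5.667 mcg/mL.
Trough 5.7 mcg/mL vs MEC 2 mcg/mL: adequate.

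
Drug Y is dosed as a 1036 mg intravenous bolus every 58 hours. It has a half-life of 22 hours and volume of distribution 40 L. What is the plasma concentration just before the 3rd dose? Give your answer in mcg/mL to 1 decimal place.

f = (1/2)^(τ/t½) = (1/2)^(58/22) ≈ 0.1608.
C₀ = D/Vd = 1036/40 ≈ 25.900 mcg/mL.
Before the 3rd dose, 2 doses have been given. Superposition: Cmin = C₀·(f + f²).
≈ 25.900 × (0.1608 + 0.0259) ≈ 25.900 × 0.1867 ≈ 4.836 mcg/mL.

4.8 mcg/mL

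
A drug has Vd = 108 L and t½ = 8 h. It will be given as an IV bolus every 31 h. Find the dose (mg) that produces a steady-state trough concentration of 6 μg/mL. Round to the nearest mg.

8859 mg

τ/t½ = 31/8 ≈ 3.875, so f = (1/2)^(31/8) ≈ 0.068157.
Cmin,ss = (D/Vd)·f/(1−f), so D = Cmin,ss·Vd·(1−f)/f.
D = 6 × 108 × (1−f)/f ≈ 6 × 108 × 13.67201 ≈ 8859.46 mg.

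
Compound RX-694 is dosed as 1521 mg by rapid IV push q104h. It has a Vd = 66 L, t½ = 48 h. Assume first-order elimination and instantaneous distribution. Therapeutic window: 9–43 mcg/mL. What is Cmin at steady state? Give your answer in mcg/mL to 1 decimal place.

τ/t½ = 104/48 ≈ 2.1667, so fraction remaining f = (1/2)^(104/48) ≈ 0.2227.
Single-dose peak C₀ = D/Vd = 1521/66 ≈ 23.045 mcg/mL.
Steady-state trough Cmin,ss = C₀·f/(1−f) ≈ 23.045 × 0.2227/0.7773 ≈ 6.602 mcg/mL.
Trough 6.6 mcg/mL vs MEC 9 mcg/mL: subtherapeutic.

6.6 mcg/mL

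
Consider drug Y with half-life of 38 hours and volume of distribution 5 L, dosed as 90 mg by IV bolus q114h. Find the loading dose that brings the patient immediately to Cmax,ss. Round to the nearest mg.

f = (1/2)^(114/38) ≈ 0.125000; accumulation ratio R = 1/(1−f) ≈ 1.14286.
Loading dose to hit Cmax,ss on first dose: D_load = D_maint·R ≈ 90 × 1.14286 ≈ 102.86 mg.

103 mg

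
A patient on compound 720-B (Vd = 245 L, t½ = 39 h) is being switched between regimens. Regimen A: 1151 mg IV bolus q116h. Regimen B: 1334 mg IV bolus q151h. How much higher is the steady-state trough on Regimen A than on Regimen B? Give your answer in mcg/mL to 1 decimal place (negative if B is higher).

Regimen A: f = (1/2)^(116/39) ≈ 0.1272; Cmin,ss = (1151/245)·f/(1−f) ≈ 0.685 mcg/mL.
Regimen B: f = (1/2)^(151/39) ≈ 0.0683; Cmin,ss = (1334/245)·f/(1−f) ≈ 0.399 mcg/mL.
Difference ≈ 0.685 − 0.399 ≈ 0.286 mcg/mL.

0.3 mcg/mL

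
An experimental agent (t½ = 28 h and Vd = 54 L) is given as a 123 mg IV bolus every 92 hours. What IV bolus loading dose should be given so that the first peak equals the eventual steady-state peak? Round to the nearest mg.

137 mg

f = (1/2)^(92/28) ≈ 0.102542; accumulation ratio R = 1/(1−f) ≈ 1.11426.
Loading dose to hit Cmax,ss on first dose: D_load = D_maint·R ≈ 123 × 1.11426 ≈ 137.05 mg.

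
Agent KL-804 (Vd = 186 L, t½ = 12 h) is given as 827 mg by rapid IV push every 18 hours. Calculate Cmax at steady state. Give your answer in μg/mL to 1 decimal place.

6.9 μg/mL

τ/t½ = 18/12 ≈ 1.5, so fraction remaining f = (1/2)^(18/12) ≈ 0.3536.
At steady state, accumulation factor R = 1/(1 − e^(−kτ)) ≈ 1.5470.
Each bolus raises the concentration by D/Vd = 827/186 ≈ 4.446 μg/mL.
Cmax,ss = C₀/(1 − f) ≈ 4.446/0.6464 ≈ 6.878 μg/mL.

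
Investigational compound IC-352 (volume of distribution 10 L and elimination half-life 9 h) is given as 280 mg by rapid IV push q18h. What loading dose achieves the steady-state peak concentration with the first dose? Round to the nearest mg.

373 mg

f = (1/2)^(18/9) ≈ 0.250000; accumulation ratio R = 1/(1−f) ≈ 1.33333.
Loading dose to hit Cmax,ss on first dose: D_load = D_maint·R ≈ 280 × 1.33333 ≈ 373.33 mg.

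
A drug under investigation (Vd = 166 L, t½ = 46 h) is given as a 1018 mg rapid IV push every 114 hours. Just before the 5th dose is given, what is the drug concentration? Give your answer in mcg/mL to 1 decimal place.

f = (1/2)^(τ/t½) = (1/2)^(114/46) ≈ 0.1795.
C₀ = D/Vd = 1018/166 ≈ 6.133 mcg/mL.
Before the 5th dose, 4 doses have been given. Superposition: Cmin = C₀·(f + f² + … + f^4).
≈ 6.133 × (0.1795 + 0.0322 + 0.0058 + 0.0010) ≈ 6.133 × 0.2185 ≈ 1.340 mcg/mL.

1.3 mcg/mL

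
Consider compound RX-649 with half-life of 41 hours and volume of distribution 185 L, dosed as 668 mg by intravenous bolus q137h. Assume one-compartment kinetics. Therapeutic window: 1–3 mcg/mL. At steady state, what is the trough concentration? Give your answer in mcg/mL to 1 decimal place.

Over one 137-h interval, 137/41 ≈ 3.3415 half-lives elapse, leaving f ≈ 0.0987 of each dose.
At steady state, accumulation factor R = 1/(1 − e^(−kτ)) ≈ 1.1095.
Each bolus raises the concentration by D/Vd = 668/185 ≈ 3.611 mcg/mL.
Cmax,ss = C₀/(1 − f) ≈ 3.611/0.9013 ≈ 4.006 mcg/mL.
One interval later, Cmin,ss = Cmax,ss·e^(−kτ) ≈ 4.006 × 0.0987 ≈ 0.395 mcg/mL.
Trough 0.4 mcg/mL vs MEC 1 mcg/mL: subtherapeutic.

0.4 mcg/mL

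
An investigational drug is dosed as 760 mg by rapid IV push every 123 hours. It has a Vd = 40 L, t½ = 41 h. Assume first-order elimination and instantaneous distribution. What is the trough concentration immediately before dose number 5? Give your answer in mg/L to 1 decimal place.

f = (1/2)^(τ/t½) = (1/2)^(123/41) ≈ 0.1250.
C₀ = D/Vd = 760/40 ≈ 19.000 mg/L.
Before the 5th dose, 4 doses have been given. Superposition: Cmin = C₀·(f + f² + … + f^4).
≈ 19.000 × (0.1250 + 0.0156 + 0.0020 + 0.0002) ≈ 19.000 × 0.1428 ≈ 2.713 mg/L.

2.7 mg/L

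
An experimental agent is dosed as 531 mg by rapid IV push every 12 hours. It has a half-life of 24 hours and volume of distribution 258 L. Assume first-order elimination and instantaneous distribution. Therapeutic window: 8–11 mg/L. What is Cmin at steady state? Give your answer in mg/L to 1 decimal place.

τ/t½ = 12/24 ≈ 0.5, so fraction remaining f = (1/2)^(12/24) ≈ 0.7071.
At steady state, accumulation factor R = 1/(1 − e^(−kτ)) ≈ 3.4141.
Single-dose peak C₀ = D/Vd = 531/258 ≈ 2.058 mg/L.
Steady-state peak Cmax,ss = C₀·R ≈ 2.058 × 3.4141 ≈ 7.026 mg/L.
Steady-state trough Cmin,ss = Cmax,ss·f ≈ 7.026 × 0.7071 ≈ 4.968 mg/L.
Trough 5.0 mg/L vs MEC 8 mg/L: subtherapeutic.

5.0 mg/L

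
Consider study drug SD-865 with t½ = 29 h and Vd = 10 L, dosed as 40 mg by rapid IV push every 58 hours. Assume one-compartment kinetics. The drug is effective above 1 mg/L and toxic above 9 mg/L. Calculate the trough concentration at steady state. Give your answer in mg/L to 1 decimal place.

The dosing interval is 2 half-lives, so f = 2^(−2) = 0.25.
Accumulation ratio R = 1/(1 − f) = 1/0.75 = 4/3.
Single-dose peak C₀ = D/Vd = 40/10 = 4 mg/L.
Steady-state peak Cmax,ss = C₀·R = 4 × 4/3 ≈ 5.333 mg/L.
Steady-state trough Cmin,ss = Cmax,ss·f ≈ 5.333 × 0.25 ≈ 1.333 mg/L.
Trough 1.3 mg/L vs MEC 1 mg/L: adequate.

1.3 mg/L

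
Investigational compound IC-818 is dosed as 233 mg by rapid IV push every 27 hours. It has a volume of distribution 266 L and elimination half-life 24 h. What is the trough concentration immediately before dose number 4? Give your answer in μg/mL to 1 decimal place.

0.7 μg/mL

f = (1/2)^(τ/t½) = (1/2)^(27/24) ≈ 0.4585.
C₀ = D/Vd = 233/266 ≈ 0.876 μg/mL.
Before the 4th dose, 3 doses have been given. Superposition: Cmin = C₀·(f + f² + … + f^3).
≈ 0.876 × (0.4585 + 0.2102 + 0.0964) ≈ 0.876 × 0.7651 ≈ 0.670 μg/mL.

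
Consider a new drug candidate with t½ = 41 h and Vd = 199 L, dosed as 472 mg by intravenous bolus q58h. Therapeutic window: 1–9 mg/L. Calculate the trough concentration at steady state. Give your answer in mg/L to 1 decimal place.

1.4 mg/L

τ/t½ = 58/41 ≈ 1.4146, so fraction remaining f = (1/2)^(58/41) ≈ 0.3751.
Accumulation ratio R = 1/(1 − f) ≈ 1/0.6249 ≈ 1.6003.
Each bolus raises the concentration by D/Vd = 472/199 ≈ 2.372 mg/L.
Cmax,ss = C₀/(1 − f) ≈ 2.372/0.6249 ≈ 3.796 mg/L.
One interval later, Cmin,ss = Cmax,ss·e^(−kτ) ≈ 3.796 × 0.3751 ≈ 1.424 mg/L.
Trough 1.4 mg/L vs MEC 1 mg/L: adequate.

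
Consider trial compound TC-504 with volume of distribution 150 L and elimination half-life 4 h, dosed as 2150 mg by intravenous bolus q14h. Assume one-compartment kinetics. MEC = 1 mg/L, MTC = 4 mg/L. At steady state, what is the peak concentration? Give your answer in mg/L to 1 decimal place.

τ/t½ = 14/4 ≈ 3.5, so fraction remaining f = (1/2)^(14/4) ≈ 0.0884.
At steady state, accumulation factor R = 1/(1 − e^(−kτ)) ≈ 1.0970.
Single-dose peak C₀ = D/Vd = 2150/150 ≈ 14.333 mg/L.
Steady-state peak Cmax,ss = C₀·R ≈ 14.333 × 1.0970 ≈ 15.723 mg/L.
Peak 15.7 mg/L vs MTC 4 mg/L: exceeds toxic threshold.

15.7 mg/L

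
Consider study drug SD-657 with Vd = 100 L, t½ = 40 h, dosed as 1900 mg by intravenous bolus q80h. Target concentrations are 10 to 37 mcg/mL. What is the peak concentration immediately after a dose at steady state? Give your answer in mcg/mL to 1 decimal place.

τ = 80 h = 2 half-lives, so f = (1/2)^2 = 0.25.
At steady state, R = 1/(1 − 0.25) = 4/3.
Single-dose peak C₀ = D/Vd = 1900/100 = 19 mcg/mL.
Steady-state peak Cmax,ss = C₀·R = 19 × 4/3 ≈ 25.333 mcg/mL.
Peak 25.3 mcg/mL vs MTC 37 mcg/mL: below toxic threshold.

25.3 mcg/mL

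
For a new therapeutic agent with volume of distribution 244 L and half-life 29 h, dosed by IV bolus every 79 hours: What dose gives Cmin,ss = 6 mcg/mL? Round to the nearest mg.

τ/t½ = 79/29 ≈ 2.7241, so f = (1/2)^(79/29) ≈ 0.151340.
Cmin,ss = (D/Vd)·f/(1−f), so D = Cmin,ss·Vd·(1−f)/f.
D = 6 × 244 × (1−f)/f ≈ 6 × 244 × 5.60764 ≈ 8209.58 mg.

8210 mg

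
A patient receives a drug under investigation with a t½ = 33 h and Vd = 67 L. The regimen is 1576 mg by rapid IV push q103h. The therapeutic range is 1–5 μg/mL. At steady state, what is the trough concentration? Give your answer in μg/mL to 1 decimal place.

3.1 μg/mL

τ/t½ = 103/33 ≈ 3.1212, so fraction remaining f = (1/2)^(103/33) ≈ 0.1149.
At steady state, accumulation factor R = 1/(1 − e^(−kτ)) ≈ 1.1298.
Each bolus raises the concentration by D/Vd = 1576/67 ≈ 23.522 μg/mL.
Cmax,ss = C₀/(1 − f) ≈ 23.522/0.8851 ≈ 26.576 μg/mL.
Steady-state trough Cmin,ss = Cmax,ss·f ≈ 26.576 × 0.1149 ≈ 3.054 μg/mL.
Trough 3.1 μg/mL vs MEC 1 μg/mL: adequate.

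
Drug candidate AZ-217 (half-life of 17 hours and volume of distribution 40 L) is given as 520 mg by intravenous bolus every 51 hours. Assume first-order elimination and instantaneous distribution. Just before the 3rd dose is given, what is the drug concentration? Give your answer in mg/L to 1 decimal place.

1.8 mg/L

f = (1/2)^(τ/t½) = (1/2)^(51/17) ≈ 0.1250.
C₀ = D/Vd = 520/40 ≈ 13.000 mg/L.
Before the 3rd dose, 2 doses have been given. Superposition: Cmin = C₀·(f + f²).
≈ 13.000 × (0.1250 + 0.0156) ≈ 13.000 × 0.1406 ≈ 1.828 mg/L.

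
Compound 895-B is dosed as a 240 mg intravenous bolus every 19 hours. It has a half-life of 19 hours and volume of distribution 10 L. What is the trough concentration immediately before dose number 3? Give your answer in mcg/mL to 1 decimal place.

f = (1/2)^(τ/t½) = (1/2)^(19/19) ≈ 0.5000.
C₀ = D/Vd = 240/10 ≈ 24.000 mcg/mL.
Before the 3rd dose, 2 doses have been given. Superposition: Cmin = C₀·(f + f²).
≈ 24.000 × (0.5000 + 0.2500) ≈ 24.000 × 0.7500 ≈ 18.000 mcg/mL.

18.0 mcg/mL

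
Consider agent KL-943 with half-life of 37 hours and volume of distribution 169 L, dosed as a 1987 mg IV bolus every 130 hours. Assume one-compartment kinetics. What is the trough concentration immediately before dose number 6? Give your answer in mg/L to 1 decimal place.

f = (1/2)^(τ/t½) = (1/2)^(130/37) ≈ 0.0876.
C₀ = D/Vd = 1987/169 ≈ 11.757 mg/L.
Before the 6th dose, 5 doses have been given. Superposition: Cmin = C₀·(f + f² + … + f^5).
≈ 11.757 × (0.0876 + 0.0077 + 0.0007 + 0.0001 + 0.0000) ≈ 11.757 × 0.0961 ≈ 1.130 mg/L.

1.1 mg/L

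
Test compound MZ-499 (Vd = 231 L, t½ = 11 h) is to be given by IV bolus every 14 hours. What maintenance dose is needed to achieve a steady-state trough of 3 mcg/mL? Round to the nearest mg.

τ/t½ = 14/11 ≈ 1.2727, so f = (1/2)^(14/11) ≈ 0.413877.
Cmin,ss = (D/Vd)·f/(1−f), so D = Cmin,ss·Vd·(1−f)/f.
D = 3 × 231 × (1−f)/f ≈ 3 × 231 × 1.41618 ≈ 981.41 mg.

981 mg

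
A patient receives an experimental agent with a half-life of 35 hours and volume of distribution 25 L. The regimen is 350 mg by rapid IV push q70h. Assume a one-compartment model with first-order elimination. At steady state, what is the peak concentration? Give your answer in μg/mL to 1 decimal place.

τ = 70 h = 2 half-lives, so f = (1/2)^2 = 0.25.
At steady state, R = 1/(1 − 0.25) = 4/3.
Single-dose peak C₀ = D/Vd = 350/25 = 14 μg/mL.
Steady-state peak Cmax,ss = C₀·R = 14 × 4/3 ≈ 18.667 μg/mL.

18.7 μg/mL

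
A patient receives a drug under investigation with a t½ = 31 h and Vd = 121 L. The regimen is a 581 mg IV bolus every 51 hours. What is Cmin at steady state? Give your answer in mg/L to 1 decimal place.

2.3 mg/L

k = ln2/t½ = ln2/31 ≈ 0.022360 h⁻¹; fraction remaining f = e^(−kτ) = e^(−0.022360×51) ≈ 0.3197.
Single-dose peak C₀ = D/Vd = 581/121 ≈ 4.802 mg/L.
Steady-state trough Cmin,ss = C₀·f/(1−f) ≈ 4.802 × 0.3197/0.6803 ≈ 2.257 mg/L.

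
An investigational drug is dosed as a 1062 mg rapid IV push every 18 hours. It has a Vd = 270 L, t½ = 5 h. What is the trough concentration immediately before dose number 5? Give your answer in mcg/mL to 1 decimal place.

0.4 mcg/mL

f = (1/2)^(τ/t½) = (1/2)^(18/5) ≈ 0.0825.
C₀ = D/Vd = 1062/270 ≈ 3.933 mcg/mL.
Before the 5th dose, 4 doses have been given. Superposition: Cmin = C₀·(f + f² + … + f^4).
≈ 3.933 × (0.0825 + 0.0068 + 0.0006 + 0.0000) ≈ 3.933 × 0.0899 ≈ 0.354 mcg/mL.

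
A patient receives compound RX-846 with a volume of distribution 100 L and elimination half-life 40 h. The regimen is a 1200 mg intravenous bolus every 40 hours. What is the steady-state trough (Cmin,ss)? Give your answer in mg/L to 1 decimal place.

The dosing interval is 1 half-life, so f = 2^(−1) = 0.5.
Accumulation ratio R = 1/(1 − f) = 1/0.5 = 2/1.
Single-dose peak C₀ = D/Vd = 1200/100 = 12 mg/L.
Steady-state peak Cmax,ss = C₀·R = 12 × 2/1 ≈ 24.000 mg/L.
Steady-state trough Cmin,ss = Cmax,ss·f ≈ 24.000 × 0.5 ≈ 12.000 mg/L.

12.0 mg/L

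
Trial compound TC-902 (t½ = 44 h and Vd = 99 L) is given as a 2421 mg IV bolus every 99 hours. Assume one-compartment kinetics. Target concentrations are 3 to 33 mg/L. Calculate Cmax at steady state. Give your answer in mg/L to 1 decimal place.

τ/t½ = 99/44 ≈ 2.25, so fraction remaining f = (1/2)^(99/44) ≈ 0.2102.
Accumulation ratio R = 1/(1 − f) ≈ 1/0.7898 ≈ 1.2661.
Single-dose peak C₀ = D/Vd = 2421/99 ≈ 24.455 mg/L.
Steady-state peak Cmax,ss = C₀·R ≈ 24.455 × 1.2661 ≈ 30.962 mg/L.
Peak 31.0 mg/L vs MTC 33 mg/L: below toxic threshold.

31.0 mg/L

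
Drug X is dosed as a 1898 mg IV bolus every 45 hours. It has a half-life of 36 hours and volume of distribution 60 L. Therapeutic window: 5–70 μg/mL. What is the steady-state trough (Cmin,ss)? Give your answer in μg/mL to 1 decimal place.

22.9 μg/mL

k = ln2/t½ = ln2/36 ≈ 0.019254 h⁻¹; fraction remaining f = e^(−kτ) = e^(−0.019254×45) ≈ 0.4204.
At steady state, accumulation factor R = 1/(1 − e^(−kτ)) ≈ 1.7253.
Each bolus raises the concentration by D/Vd = 1898/60 ≈ 31.633 μg/mL.
Cmax,ss = C₀/(1 − f) ≈ 31.633/0.5796 ≈ 54.577 μg/mL.
One interval later, Cmin,ss = Cmax,ss·e^(−kτ) ≈ 54.577 × 0.4204 ≈ 22.944 μg/mL.
Trough 22.9 μg/mL vs MEC 5 μg/mL: adequate.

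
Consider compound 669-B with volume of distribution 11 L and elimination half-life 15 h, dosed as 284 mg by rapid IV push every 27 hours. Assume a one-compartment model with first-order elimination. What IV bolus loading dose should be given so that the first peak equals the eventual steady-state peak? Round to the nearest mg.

398 mg

f = (1/2)^(27/15) ≈ 0.287175; accumulation ratio R = 1/(1−f) ≈ 1.40287.
Loading dose to hit Cmax,ss on first dose: D_load = D_maint·R ≈ 284 × 1.40287 ≈ 398.42 mg.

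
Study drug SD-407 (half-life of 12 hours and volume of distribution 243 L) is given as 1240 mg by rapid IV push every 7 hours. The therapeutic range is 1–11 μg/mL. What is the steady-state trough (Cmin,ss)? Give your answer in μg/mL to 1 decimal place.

10.2 μg/mL

k = ln2/t½ = ln2/12 ≈ 0.057762 h⁻¹; fraction remaining f = e^(−kτ) = e^(−0.057762×7) ≈ 0.6674.
Each bolus raises the concentration by D/Vd = 1240/243 ≈ 5.103 μg/mL.
Steady-state trough Cmin,ss = C₀·f/(1−f) ≈ 5.103 × 0.6674/0.3326 ≈ 10.240 μg/mL.
Trough 10.2 μg/mL vs MEC 1 μg/mL: adequate.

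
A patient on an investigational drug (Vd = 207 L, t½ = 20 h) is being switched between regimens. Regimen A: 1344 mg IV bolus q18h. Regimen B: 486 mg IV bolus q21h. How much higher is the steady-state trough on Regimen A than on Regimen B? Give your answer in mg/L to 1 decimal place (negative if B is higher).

5.3 mg/L

Regimen A: f = (1/2)^(18/20) ≈ 0.5359; Cmin,ss = (1344/207)·f/(1−f) ≈ 7.497 mg/L.
Regimen B: f = (1/2)^(21/20) ≈ 0.4830; Cmin,ss = (486/207)·f/(1−f) ≈ 2.193 mg/L.
Difference ≈ 7.497 − 2.193 ≈ 5.304 mg/L.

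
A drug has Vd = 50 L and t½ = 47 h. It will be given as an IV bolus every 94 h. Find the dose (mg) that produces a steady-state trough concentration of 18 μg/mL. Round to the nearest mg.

τ/t½ = 94/47 ≈ 2, so f = (1/2)^(94/47) ≈ 0.250000.
Cmin,ss = (D/Vd)·f/(1−f), so D = Cmin,ss·Vd·(1−f)/f.
D = 18 × 50 × (1−f)/f ≈ 18 × 50 × 3.00000 ≈ 2700.00 mg.

2700 mg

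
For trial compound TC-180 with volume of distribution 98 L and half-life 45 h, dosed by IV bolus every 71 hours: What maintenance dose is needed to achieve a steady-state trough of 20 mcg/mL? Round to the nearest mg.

3891 mg

τ/t½ = 71/45 ≈ 1.5778, so f = (1/2)^(71/45) ≈ 0.334997.
Cmin,ss = (D/Vd)·f/(1−f), so D = Cmin,ss·Vd·(1−f)/f.
D = 20 × 98 × (1−f)/f ≈ 20 × 98 × 1.98510 ≈ 3890.80 mg.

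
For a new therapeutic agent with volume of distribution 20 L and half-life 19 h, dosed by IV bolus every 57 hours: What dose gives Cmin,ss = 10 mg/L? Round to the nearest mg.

τ/t½ = 57/19 ≈ 3, so f = (1/2)^(57/19) ≈ 0.125000.
Cmin,ss = (D/Vd)·f/(1−f), so D = Cmin,ss·Vd·(1−f)/f.
D = 10 × 20 × (1−f)/f ≈ 10 × 20 × 7.00000 ≈ 1400.00 mg.

1400 mg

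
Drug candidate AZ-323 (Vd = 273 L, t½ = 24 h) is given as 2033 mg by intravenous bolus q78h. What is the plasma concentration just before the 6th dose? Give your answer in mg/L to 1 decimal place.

f = (1/2)^(τ/t½) = (1/2)^(78/24) ≈ 0.1051.
C₀ = D/Vd = 2033/273 ≈ 7.447 mg/L.
Before the 6th dose, 5 doses have been given. Superposition: Cmin = C₀·(f + f² + … + f^5).
≈ 7.447 × (0.1051 + 0.0110 + 0.0012 + 0.0001 + 0.0000) ≈ 7.447 × 0.1174 ≈ 0.874 mg/L.

0.9 mg/L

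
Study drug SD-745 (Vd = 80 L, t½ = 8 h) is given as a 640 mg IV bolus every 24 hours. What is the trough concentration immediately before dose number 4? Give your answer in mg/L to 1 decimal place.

1.1 mg/L

f = (1/2)^(τ/t½) = (1/2)^(24/8) ≈ 0.1250.
C₀ = D/Vd = 640/80 ≈ 8.000 mg/L.
Before the 4th dose, 3 doses have been given. Superposition: Cmin = C₀·(f + f² + … + f^3).
≈ 8.000 × (0.1250 + 0.0156 + 0.0020) ≈ 8.000 × 0.1426 ≈ 1.141 mg/L.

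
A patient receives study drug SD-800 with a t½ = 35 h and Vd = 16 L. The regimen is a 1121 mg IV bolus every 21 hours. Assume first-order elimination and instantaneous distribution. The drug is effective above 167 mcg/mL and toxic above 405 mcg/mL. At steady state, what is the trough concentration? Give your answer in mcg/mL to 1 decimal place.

135.9 mcg/mL

τ/t½ = 21/35 ≈ 0.6, so fraction remaining f = (1/2)^(21/35) ≈ 0.6598.
At steady state, accumulation factor R = 1/(1 − e^(−kτ)) ≈ 2.9394.
Each bolus raises the concentration by D/Vd = 1121/16 ≈ 70.062 mcg/mL.
Cmax,ss = C₀/(1 − f) ≈ 70.062/0.3402 ≈ 205.944 mcg/mL.
Steady-state trough Cmin,ss = Cmax,ss·f ≈ 205.944 × 0.6598 ≈ 135.882 mcg/mL.
Trough 135.9 mcg/mL vs MEC 167 mcg/mL: subtherapeutic.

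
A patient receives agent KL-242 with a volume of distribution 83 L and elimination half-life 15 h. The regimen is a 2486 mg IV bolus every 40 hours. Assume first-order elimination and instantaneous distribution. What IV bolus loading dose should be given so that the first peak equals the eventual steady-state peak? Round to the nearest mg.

2951 mg

f = (1/2)^(40/15) ≈ 0.157490; accumulation ratio R = 1/(1−f) ≈ 1.18693.
Loading dose to hit Cmax,ss on first dose: D_load = D_maint·R ≈ 2486 × 1.18693 ≈ 2950.71 mg.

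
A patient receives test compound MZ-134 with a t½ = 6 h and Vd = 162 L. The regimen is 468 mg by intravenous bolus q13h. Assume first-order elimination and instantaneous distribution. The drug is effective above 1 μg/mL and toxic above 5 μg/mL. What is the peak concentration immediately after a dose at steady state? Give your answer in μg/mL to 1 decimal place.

τ/t½ = 13/6 ≈ 2.1667, so fraction remaining f = (1/2)^(13/6) ≈ 0.2227.
At steady state, accumulation factor R = 1/(1 − e^(−kτ)) ≈ 1.2865.
Single-dose peak C₀ = D/Vd = 468/162 ≈ 2.889 μg/mL.
Steady-state peak Cmax,ss = C₀·R ≈ 2.889 × 1.2865 ≈ 3.717 μg/mL.
Peak 3.7 μg/mL vs MTC 5 μg/mL: below toxic threshold.

3.7 μg/mL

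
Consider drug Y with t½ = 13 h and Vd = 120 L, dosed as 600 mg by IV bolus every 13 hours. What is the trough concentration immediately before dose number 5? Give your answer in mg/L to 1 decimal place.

f = (1/2)^(τ/t½) = (1/2)^(13/13) ≈ 0.5000.
C₀ = D/Vd = 600/120 ≈ 5.000 mg/L.
Before the 5th dose, 4 doses have been given. Superposition: Cmin = C₀·(f + f² + … + f^4).
≈ 5.000 × (0.5000 + 0.2500 + 0.1250 + 0.0625) ≈ 5.000 × 0.9375 ≈ 4.688 mg/L.

4.7 mg/L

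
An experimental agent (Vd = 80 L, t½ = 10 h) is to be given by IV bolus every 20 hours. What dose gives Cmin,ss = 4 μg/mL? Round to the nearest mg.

τ/t½ = 20/10 ≈ 2, so f = (1/2)^(20/10) ≈ 0.250000.
Cmin,ss = (D/Vd)·f/(1−f), so D = Cmin,ss·Vd·(1−f)/f.
D = 4 × 80 × (1−f)/f ≈ 4 × 80 × 3.00000 ≈ 960.00 mg.

960 mg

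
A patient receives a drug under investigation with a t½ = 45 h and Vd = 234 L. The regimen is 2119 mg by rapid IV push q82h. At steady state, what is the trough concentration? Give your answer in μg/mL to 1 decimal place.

3.6 μg/mL

τ/t½ = 82/45 ≈ 1.8222, so fraction remaining f = (1/2)^(82/45) ≈ 0.2828.
Accumulation ratio R = 1/(1 − f) ≈ 1/0.7172 ≈ 1.3943.
Single-dose peak C₀ = D/Vd = 2119/234 ≈ 9.056 μg/mL.
Cmax,ss = C₀/(1 − f) ≈ 9.056/0.7172 ≈ 12.627 μg/mL.
Steady-state trough Cmin,ss = Cmax,ss·f ≈ 12.627 × 0.2828 ≈ 3.571 μg/mL.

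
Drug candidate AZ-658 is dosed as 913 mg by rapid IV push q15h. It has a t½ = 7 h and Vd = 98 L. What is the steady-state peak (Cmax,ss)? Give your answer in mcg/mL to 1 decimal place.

Over one 15-h interval, 15/7 ≈ 2.1429 half-lives elapse, leaving f ≈ 0.2264 of each dose.
At steady state, accumulation factor R = 1/(1 − e^(−kτ)) ≈ 1.2927.
Each bolus raises the concentration by D/Vd = 913/98 ≈ 9.316 mcg/mL.
Steady-state peak Cmax,ss = C₀·R ≈ 9.316 × 1.2927 ≈ 12.043 mcg/mL.

12.0 mcg/mL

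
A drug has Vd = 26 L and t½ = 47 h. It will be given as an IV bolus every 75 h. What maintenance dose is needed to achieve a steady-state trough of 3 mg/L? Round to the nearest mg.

τ/t½ = 75/47 ≈ 1.5957, so f = (1/2)^(75/47) ≈ 0.330851.
Cmin,ss = (D/Vd)·f/(1−f), so D = Cmin,ss·Vd·(1−f)/f.
D = 3 × 26 × (1−f)/f ≈ 3 × 26 × 2.02251 ≈ 157.76 mg.

158 mg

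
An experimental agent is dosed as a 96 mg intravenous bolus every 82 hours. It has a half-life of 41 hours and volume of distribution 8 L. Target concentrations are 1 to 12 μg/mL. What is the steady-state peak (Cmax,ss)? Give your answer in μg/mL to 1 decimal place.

16.0 μg/mL

τ = 82 h = 2 half-lives, so f = (1/2)^2 = 0.25.
At steady state, R = 1/(1 − 0.25) = 4/3.
Single-dose peak C₀ = D/Vd = 96/8 = 12 μg/mL.
Steady-state peak Cmax,ss = C₀·R = 12 × 4/3 ≈ 16.000 μg/mL.
Peak 16.0 μg/mL vs MTC 12 μg/mL: exceeds toxic threshold.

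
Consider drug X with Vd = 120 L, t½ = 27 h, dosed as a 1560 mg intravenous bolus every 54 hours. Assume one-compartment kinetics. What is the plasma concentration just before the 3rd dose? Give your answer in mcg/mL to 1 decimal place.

4.1 mcg/mL

f = (1/2)^(τ/t½) = (1/2)^(54/27) ≈ 0.2500.
C₀ = D/Vd = 1560/120 ≈ 13.000 mcg/mL.
Before the 3rd dose, 2 doses have been given. Superposition: Cmin = C₀·(f + f²).
≈ 13.000 × (0.2500 + 0.0625) ≈ 13.000 × 0.3125 ≈ 4.062 mcg/mL.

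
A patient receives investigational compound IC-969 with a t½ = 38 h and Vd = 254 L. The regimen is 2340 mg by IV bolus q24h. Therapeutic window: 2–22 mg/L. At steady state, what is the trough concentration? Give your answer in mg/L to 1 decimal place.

τ/t½ = 24/38 ≈ 0.63158, so fraction remaining f = (1/2)^(24/38) ≈ 0.6455.
Accumulation ratio R = 1/(1 − f) ≈ 1/0.3545 ≈ 2.8209.
Single-dose peak C₀ = D/Vd = 2340/254 ≈ 9.213 mg/L.
Steady-state peak Cmax,ss = C₀·R ≈ 9.213 × 2.8209 ≈ 25.989 mg/L.
One interval later, Cmin,ss = Cmax,ss·e^(−kτ) ≈ 25.989 × 0.6455 ≈ 16.776 mg/L.
Trough 16.8 mg/L vs MEC 2 mg/L: adequate.

16.8 mg/L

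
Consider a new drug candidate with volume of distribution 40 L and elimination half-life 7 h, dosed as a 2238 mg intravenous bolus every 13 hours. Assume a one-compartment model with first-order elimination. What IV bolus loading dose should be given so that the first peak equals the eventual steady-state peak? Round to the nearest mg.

f = (1/2)^(13/7) ≈ 0.276022; accumulation ratio R = 1/(1−f) ≈ 1.38126.
Loading dose to hit Cmax,ss on first dose: D_load = D_maint·R ≈ 2238 × 1.38126 ≈ 3091.26 mg.

3091 mg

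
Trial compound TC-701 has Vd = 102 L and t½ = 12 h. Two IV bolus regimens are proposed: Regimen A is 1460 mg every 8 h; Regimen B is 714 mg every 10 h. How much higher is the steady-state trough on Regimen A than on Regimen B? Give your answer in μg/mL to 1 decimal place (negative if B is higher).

Regimen A: f = (1/2)^(8/12) ≈ 0.6300; Cmin,ss = (1460/102)·f/(1−f) ≈ 24.372 μg/mL.
Regimen B: f = (1/2)^(10/12) ≈ 0.5612; Cmin,ss = (714/102)·f/(1−f) ≈ 8.953 μg/mL.
Difference ≈ 24.372 − 8.953 ≈ 15.419 μg/mL.

15.4 μg/mL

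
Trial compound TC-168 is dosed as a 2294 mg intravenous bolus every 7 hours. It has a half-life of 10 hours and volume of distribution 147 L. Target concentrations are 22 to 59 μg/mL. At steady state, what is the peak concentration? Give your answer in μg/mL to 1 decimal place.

Over one 7-h interval, 7/10 ≈ 0.7 half-lives elapse, leaving f ≈ 0.6156 of each dose.
At steady state, accumulation factor R = 1/(1 − e^(−kτ)) ≈ 2.6015.
Each bolus raises the concentration by D/Vd = 2294/147 ≈ 15.605 μg/mL.
Cmax,ss = C₀/(1 − f) ≈ 15.605/0.3844 ≈ 40.596 μg/mL.
Peak 40.6 μg/mL vs MTC 59 μg/mL: below toxic threshold.

40.6 μg/mL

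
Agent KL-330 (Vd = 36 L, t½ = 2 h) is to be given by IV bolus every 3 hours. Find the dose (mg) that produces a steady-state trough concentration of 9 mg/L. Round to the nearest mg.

592 mg

τ/t½ = 3/2 ≈ 1.5, so f = (1/2)^(3/2) ≈ 0.353553.
Cmin,ss = (D/Vd)·f/(1−f), so D = Cmin,ss·Vd·(1−f)/f.
D = 9 × 36 × (1−f)/f ≈ 9 × 36 × 1.82843 ≈ 592.41 mg.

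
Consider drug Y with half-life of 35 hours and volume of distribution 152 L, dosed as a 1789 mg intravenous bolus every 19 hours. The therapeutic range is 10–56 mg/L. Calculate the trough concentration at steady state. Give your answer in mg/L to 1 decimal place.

τ/t½ = 19/35 ≈ 0.54286, so fraction remaining f = (1/2)^(19/35) ≈ 0.6864.
Accumulation ratio R = 1/(1 − f) ≈ 1/0.3136 ≈ 3.1888.
Each bolus raises the concentration by D/Vd = 1789/152 ≈ 11.770 mg/L.
Cmax,ss = C₀/(1 − f) ≈ 11.770/0.3136 ≈ 37.532 mg/L.
One interval later, Cmin,ss = Cmax,ss·e^(−kτ) ≈ 37.532 × 0.6864 ≈ 25.762 mg/L.
Trough 25.8 mg/L vs MEC 10 mg/L: adequate.

25.8 mg/L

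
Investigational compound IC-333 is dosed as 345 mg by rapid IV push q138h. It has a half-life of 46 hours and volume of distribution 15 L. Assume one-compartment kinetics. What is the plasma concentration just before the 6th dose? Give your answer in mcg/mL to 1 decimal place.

f = (1/2)^(τ/t½) = (1/2)^(138/46) ≈ 0.1250.
C₀ = D/Vd = 345/15 ≈ 23.000 mcg/mL.
Before the 6th dose, 5 doses have been given. Superposition: Cmin = C₀·(f + f² + … + f^5).
≈ 23.000 × (0.1250 + 0.0156 + 0.0020 + 0.0002 + 0.0000) ≈ 23.000 × 0.1428 ≈ 3.284 mcg/mL.

3.3 mcg/mL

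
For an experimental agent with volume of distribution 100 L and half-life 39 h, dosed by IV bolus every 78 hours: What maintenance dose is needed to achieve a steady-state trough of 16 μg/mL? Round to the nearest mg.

4800 mg

τ/t½ = 78/39 ≈ 2, so f = (1/2)^(78/39) ≈ 0.250000.
Cmin,ss = (D/Vd)·f/(1−f), so D = Cmin,ss·Vd·(1−f)/f.
D = 16 × 100 × (1−f)/f ≈ 16 × 100 × 3.00000 ≈ 4800.00 mg.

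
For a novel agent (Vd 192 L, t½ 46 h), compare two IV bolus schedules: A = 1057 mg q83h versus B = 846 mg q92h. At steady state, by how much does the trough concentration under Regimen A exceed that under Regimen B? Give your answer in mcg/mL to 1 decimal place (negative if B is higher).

0.7 mcg/mL

Regimen A: f = (1/2)^(83/46) ≈ 0.2863; Cmin,ss = (1057/192)·f/(1−f) ≈ 2.208 mcg/mL.
Regimen B: f = (1/2)^(92/46) ≈ 0.2500; Cmin,ss = (846/192)·f/(1−f) ≈ 1.469 mcg/mL.
Difference ≈ 2.208 − 1.469 ≈ 0.739 mcg/mL.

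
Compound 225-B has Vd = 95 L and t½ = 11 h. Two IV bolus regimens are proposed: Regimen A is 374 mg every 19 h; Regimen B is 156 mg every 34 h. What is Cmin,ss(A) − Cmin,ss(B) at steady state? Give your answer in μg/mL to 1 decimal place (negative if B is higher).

1.5 μg/mL

Regimen A: f = (1/2)^(19/11) ≈ 0.3020; Cmin,ss = (374/95)·f/(1−f) ≈ 1.703 μg/mL.
Regimen B: f = (1/2)^(34/11) ≈ 0.1174; Cmin,ss = (156/95)·f/(1−f) ≈ 0.218 μg/mL.
Difference ≈ 1.703 − 0.218 ≈ 1.485 μg/mL.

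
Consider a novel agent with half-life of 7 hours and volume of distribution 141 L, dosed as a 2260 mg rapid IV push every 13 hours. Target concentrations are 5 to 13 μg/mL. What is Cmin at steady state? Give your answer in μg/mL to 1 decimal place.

6.1 μg/mL

τ/t½ = 13/7 ≈ 1.8571, so fraction remaining f = (1/2)^(13/7) ≈ 0.2760.
At steady state, accumulation factor R = 1/(1 − e^(−kτ)) ≈ 1.3812.
Each bolus raises the concentration by D/Vd = 2260/141 ≈ 16.028 μg/mL.
Steady-state peak Cmax,ss = C₀·R ≈ 16.028 × 1.3812 ≈ 22.138 μg/mL.
Steady-state trough Cmin,ss = Cmax,ss·f ≈ 22.138 × 0.2760 ≈ 6.110 μg/mL.
Trough 6.1 μg/mL vs MEC 5 μg/mL: adequate.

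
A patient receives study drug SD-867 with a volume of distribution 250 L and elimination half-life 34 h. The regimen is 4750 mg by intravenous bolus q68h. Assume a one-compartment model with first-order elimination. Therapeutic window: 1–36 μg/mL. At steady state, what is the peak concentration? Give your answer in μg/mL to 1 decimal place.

25.3 μg/mL

τ = 68 h = 2 half-lives, so f = (1/2)^2 = 0.25.
Accumulation ratio R = 1/(1 − f) = 1/0.75 = 4/3.
Single-dose peak C₀ = D/Vd = 4750/250 = 19 μg/mL.
Steady-state peak Cmax,ss = C₀·R = 19 × 4/3 ≈ 25.333 μg/mL.
Peak 25.3 μg/mL vs MTC 36 μg/mL: below toxic threshold.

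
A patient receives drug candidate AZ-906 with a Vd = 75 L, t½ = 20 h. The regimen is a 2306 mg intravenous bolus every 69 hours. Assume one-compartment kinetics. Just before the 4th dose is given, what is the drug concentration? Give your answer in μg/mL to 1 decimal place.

f = (1/2)^(τ/t½) = (1/2)^(69/20) ≈ 0.0915.
C₀ = D/Vd = 2306/75 ≈ 30.747 μg/mL.
Before the 4th dose, 3 doses have been given. Superposition: Cmin = C₀·(f + f² + … + f^3).
≈ 30.747 × (0.0915 + 0.0084 + 0.0008) ≈ 30.747 × 0.1007 ≈ 3.096 μg/mL.

3.1 μg/mL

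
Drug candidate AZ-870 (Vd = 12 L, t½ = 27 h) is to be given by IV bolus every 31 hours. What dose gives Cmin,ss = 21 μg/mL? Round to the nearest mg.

τ/t½ = 31/27 ≈ 1.1481, so f = (1/2)^(31/27) ≈ 0.451204.
Cmin,ss = (D/Vd)·f/(1−f), so D = Cmin,ss·Vd·(1−f)/f.
D = 21 × 12 × (1−f)/f ≈ 21 × 12 × 1.21629 ≈ 306.51 mg.

307 mg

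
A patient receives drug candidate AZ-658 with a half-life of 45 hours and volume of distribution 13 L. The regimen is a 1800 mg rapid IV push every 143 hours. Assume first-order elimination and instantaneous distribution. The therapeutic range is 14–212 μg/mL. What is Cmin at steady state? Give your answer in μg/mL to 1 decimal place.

17.2 μg/mL

τ/t½ = 143/45 ≈ 3.1778, so fraction remaining f = (1/2)^(143/45) ≈ 0.1105.
Single-dose peak C₀ = D/Vd = 1800/13 ≈ 138.462 μg/mL.
Steady-state trough Cmin,ss = C₀·f/(1−f) ≈ 138.462 × 0.1105/0.8895 ≈ 17.201 μg/mL.
Trough 17.2 μg/mL vs MEC 14 μg/mL: adequate.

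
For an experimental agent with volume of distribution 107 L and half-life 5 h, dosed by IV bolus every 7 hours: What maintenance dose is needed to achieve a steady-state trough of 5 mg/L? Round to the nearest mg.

877 mg

τ/t½ = 7/5 ≈ 1.4, so f = (1/2)^(7/5) ≈ 0.378929.
Cmin,ss = (D/Vd)·f/(1−f), so D = Cmin,ss·Vd·(1−f)/f.
D = 5 × 107 × (1−f)/f ≈ 5 × 107 × 1.63902 ≈ 876.88 mg.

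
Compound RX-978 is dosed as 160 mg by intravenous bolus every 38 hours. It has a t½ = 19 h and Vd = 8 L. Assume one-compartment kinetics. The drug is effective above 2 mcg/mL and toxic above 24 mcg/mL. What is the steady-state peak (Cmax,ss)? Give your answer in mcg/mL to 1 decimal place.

26.7 mcg/mL

The dosing interval is 2 half-lives, so f = 2^(−2) = 0.25.
Accumulation ratio R = 1/(1 − f) = 1/0.75 = 4/3.
Single-dose peak C₀ = D/Vd = 160/8 = 20 mcg/mL.
Steady-state peak Cmax,ss = C₀·R = 20 × 4/3 ≈ 26.667 mcg/mL.
Peak 26.7 mcg/mL vs MTC 24 mcg/mL: exceeds toxic threshold.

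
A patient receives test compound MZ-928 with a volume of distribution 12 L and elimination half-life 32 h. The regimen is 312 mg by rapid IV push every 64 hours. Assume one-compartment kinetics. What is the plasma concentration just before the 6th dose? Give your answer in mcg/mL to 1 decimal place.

f = (1/2)^(τ/t½) = (1/2)^(64/32) ≈ 0.2500.
C₀ = D/Vd = 312/12 ≈ 26.000 mcg/mL.
Before the 6th dose, 5 doses have been given. Superposition: Cmin = C₀·(f + f² + … + f^5).
≈ 26.000 × (0.2500 + 0.0625 + 0.0156 + 0.0039 + 0.0010) ≈ 26.000 × 0.3330 ≈ 8.658 mcg/mL.

8.7 mcg/mL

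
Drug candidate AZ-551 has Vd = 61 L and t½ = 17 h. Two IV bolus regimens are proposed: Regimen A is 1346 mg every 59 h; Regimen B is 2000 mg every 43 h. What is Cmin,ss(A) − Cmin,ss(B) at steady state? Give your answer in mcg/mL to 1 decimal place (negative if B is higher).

-4.7 mcg/mL

Regimen A: f = (1/2)^(59/17) ≈ 0.0902; Cmin,ss = (1346/61)·f/(1−f) ≈ 2.188 mcg/mL.
Regimen B: f = (1/2)^(43/17) ≈ 0.1732; Cmin,ss = (2000/61)·f/(1−f) ≈ 6.868 mcg/mL.
Difference ≈ 2.188 − 6.868 ≈ -4.680 mcg/mL.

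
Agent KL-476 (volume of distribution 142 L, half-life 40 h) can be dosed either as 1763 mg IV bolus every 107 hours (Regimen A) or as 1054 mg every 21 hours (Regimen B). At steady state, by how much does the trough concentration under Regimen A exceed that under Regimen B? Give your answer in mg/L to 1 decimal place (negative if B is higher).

Regimen A: f = (1/2)^(107/40) ≈ 0.1566; Cmin,ss = (1763/142)·f/(1−f) ≈ 2.305 mg/L.
Regimen B: f = (1/2)^(21/40) ≈ 0.6950; Cmin,ss = (1054/142)·f/(1−f) ≈ 16.914 mg/L.
Difference ≈ 2.305 − 16.914 ≈ -14.609 mg/L.

-14.6 mg/L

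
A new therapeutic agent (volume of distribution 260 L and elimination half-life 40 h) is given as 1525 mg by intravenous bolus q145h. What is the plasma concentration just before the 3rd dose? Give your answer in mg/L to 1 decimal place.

f = (1/2)^(τ/t½) = (1/2)^(145/40) ≈ 0.0811.
C₀ = D/Vd = 1525/260 ≈ 5.865 mg/L.
Before the 3rd dose, 2 doses have been given. Superposition: Cmin = C₀·(f + f²).
≈ 5.865 × (0.0811 + 0.0066) ≈ 5.865 × 0.0877 ≈ 0.514 mg/L.

0.5 mg/L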